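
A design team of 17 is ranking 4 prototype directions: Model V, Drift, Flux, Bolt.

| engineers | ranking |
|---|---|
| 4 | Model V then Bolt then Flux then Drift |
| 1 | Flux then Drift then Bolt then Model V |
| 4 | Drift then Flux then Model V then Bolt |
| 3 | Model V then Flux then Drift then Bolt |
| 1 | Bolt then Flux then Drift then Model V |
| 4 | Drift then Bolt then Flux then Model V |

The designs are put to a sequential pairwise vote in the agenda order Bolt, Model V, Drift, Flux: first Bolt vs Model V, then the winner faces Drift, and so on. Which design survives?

Round 1: Bolt vs Model V — 6–11, Model V advances.
Round 2: Model V vs Drift — 7–10, Drift advances.
Round 3: Drift vs Flux — 8–9, Flux advances.
The agenda winner is Flux.

Flux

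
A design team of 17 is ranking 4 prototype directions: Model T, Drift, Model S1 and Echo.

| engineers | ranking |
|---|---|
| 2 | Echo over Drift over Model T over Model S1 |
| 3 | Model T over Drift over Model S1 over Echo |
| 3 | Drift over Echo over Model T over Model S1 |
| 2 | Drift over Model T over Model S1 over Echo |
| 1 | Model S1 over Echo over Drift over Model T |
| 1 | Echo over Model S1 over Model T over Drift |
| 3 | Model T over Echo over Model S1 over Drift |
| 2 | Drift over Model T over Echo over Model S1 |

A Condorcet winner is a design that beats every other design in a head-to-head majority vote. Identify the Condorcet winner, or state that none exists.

Head-to-head results (17 engineers):
Model T–Drift: Drift 10–7.
Model T vs Model S1: Model T, 15–2.
Model T vs Echo: Model T, 10–7.
Drift–Model S1: Drift 12–5.
Drift vs Echo: Drift wins 10–7.
Model S1–Echo: Echo 11–6.
Drift beats each of Model T, Model S1, Echo — Drift is the Condorcet winner.

Drift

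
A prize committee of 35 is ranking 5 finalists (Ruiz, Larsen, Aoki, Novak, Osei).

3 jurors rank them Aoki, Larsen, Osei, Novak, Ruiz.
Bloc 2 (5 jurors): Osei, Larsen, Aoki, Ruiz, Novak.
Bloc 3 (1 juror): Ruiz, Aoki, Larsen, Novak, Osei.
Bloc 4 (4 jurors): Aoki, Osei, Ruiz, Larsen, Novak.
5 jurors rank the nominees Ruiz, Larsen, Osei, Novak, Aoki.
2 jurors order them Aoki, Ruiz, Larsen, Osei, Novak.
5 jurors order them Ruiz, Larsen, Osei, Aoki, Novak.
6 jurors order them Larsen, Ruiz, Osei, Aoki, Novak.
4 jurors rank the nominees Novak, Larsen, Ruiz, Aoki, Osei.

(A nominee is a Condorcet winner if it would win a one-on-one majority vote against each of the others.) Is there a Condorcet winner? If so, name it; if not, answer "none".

Pairwise majorities:
Ruiz vs Larsen: Larsen wins 18–17.
Ruiz vs Aoki: Ruiz, 21–14.
Ruiz vs Novak: Ruiz wins 28–7.
Ruiz–Osei: Ruiz 23–12.
Larsen–Aoki: Larsen 25–10.
Larsen vs Novak: Larsen, 31–4.
Larsen vs Osei: Larsen wins 26–9.
Aoki vs Novak: Aoki wins 26–9.
Aoki–Osei: Osei 21–14.
Novak–Osei: Osei 30–5.
Larsen defeats every rival head-to-head and is the Condorcet winner.

Larsen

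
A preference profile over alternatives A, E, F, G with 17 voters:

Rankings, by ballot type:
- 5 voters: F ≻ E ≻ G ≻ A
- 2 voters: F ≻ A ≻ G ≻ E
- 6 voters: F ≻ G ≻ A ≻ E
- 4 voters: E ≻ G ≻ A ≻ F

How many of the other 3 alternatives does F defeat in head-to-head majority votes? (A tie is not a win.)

3

F against each rival (17 voters):
F vs A: 5+2+6 = 13 for F, 4 for A — F by 13–4.
F vs E: F preferred on 5+2+6 = 13 ballots; F wins 13–4.
F vs G: 5+2+6 = 13 for F, 4 for G — F by 13–4.
F beats A, E, G — 3 pairwise wins.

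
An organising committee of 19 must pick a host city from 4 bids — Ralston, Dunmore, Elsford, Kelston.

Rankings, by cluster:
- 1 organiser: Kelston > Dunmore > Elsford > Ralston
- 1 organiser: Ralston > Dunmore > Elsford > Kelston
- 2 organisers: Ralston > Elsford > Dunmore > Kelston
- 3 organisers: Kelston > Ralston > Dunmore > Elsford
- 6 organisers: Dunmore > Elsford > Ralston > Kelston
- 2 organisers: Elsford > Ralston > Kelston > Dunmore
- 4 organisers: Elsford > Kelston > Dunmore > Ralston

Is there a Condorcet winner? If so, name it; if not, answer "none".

none

Head-to-head results (19 organisers):
Ralston vs Dunmore: 1+2+3+2 = 8 for Ralston, 11 for Dunmore — Dunmore by 11–8.
Ralston vs Elsford: 6 to 13, Elsford.
Ralston vs Kelston: Ralston preferred on 1+2+6+2 = 11 ballots; Ralston wins 11–8.
Dunmore vs Elsford: 1+1+3+6 = 11 for Dunmore, 8 for Elsford — Dunmore by 11–8.
Dunmore vs Kelston: Dunmore is ranked higher on 1+2+6 = 9 ballots, Kelston on 10. Kelston wins 10–9.
Elsford vs Kelston: 15 to 4, Elsford.
Every city loses at least once (Ralston loses to Dunmore; Dunmore loses to Kelston; Elsford loses to Dunmore; Kelston loses to Ralston). The majority relation contains the cycle Ralston > Kelston > Dunmore > Ralston, so there is no Condorcet winner.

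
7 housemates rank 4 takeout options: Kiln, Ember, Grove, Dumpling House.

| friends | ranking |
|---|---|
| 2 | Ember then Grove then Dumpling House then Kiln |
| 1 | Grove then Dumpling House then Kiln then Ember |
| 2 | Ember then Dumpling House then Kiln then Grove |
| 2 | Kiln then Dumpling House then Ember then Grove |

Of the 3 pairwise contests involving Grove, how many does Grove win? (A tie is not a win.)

0

Grove against each rival (7 friends):
Grove vs Kiln: 2+1 = 3 for Grove, 4 for Kiln — Kiln by 4–3.
Grove vs Ember: Ember, 6–1.
Grove–Dumpling House: Dumpling House 4–3.
Grove beats no one; loses to Kiln, Ember, Dumpling House — 0 pairwise wins.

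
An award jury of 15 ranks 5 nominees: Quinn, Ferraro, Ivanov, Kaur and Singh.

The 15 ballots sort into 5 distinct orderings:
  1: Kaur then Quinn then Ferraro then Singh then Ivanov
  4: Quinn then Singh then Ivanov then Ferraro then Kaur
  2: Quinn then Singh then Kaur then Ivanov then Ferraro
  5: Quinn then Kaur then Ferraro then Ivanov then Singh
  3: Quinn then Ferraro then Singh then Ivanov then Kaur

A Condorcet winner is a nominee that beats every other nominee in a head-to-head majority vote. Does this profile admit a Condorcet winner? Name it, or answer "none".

Quinn

Pairwise majorities:
Quinn vs Ferraro: 15 to 0, Quinn.
Quinn vs Ivanov: Quinn is ranked higher on 1+4+2+5+3 = 15 ballots, Ivanov on 0. Quinn wins 15–0.
Quinn vs Kaur: 4+2+5+3 = 14 for Quinn, 1 for Kaur — Quinn by 14–1.
Quinn vs Singh: 1+4+2+5+3 = 15 for Quinn, 0 for Singh — Quinn by 15–0.
Ferraro vs Ivanov: 9 to 6, Ferraro.
Ferraro vs Kaur: 7 to 8, Kaur.
Ferraro vs Singh: 1+5+3 = 9 for Ferraro, 6 for Singh — Ferraro by 9–6.
Ivanov vs Kaur: 7 to 8, Kaur.
Ivanov vs Singh: 5 for Ivanov, 10 for Singh — Singh by 10–5.
Kaur vs Singh: Kaur preferred on 1+5 = 6 ballots; Singh wins 9–6.
Only Quinn has no losses; Quinn is the Condorcet winner.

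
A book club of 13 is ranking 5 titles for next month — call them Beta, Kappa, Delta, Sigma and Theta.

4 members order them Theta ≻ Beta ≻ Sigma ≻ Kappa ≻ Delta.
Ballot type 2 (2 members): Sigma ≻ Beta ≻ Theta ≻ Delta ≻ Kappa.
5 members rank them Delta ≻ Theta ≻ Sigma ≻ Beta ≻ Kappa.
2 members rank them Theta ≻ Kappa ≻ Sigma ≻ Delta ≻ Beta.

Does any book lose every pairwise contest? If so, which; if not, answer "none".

Pairwise majorities:
Beta vs Kappa: Beta preferred on 4+2+5 = 11 ballots; Beta wins 11–2.
Beta vs Delta: 4+2 = 6 for Beta, 7 for Delta — Delta by 7–6.
Beta vs Sigma: Sigma wins 9–4.
Beta vs Theta: 2 for Beta, 11 for Theta — Theta by 11–2.
Kappa–Delta: Delta 7–6.
Kappa–Sigma: Sigma 11–2.
Kappa vs Theta: Theta wins 13–0.
Delta vs Sigma: 5 to 8, Sigma.
Delta vs Theta: Delta is ranked higher on 5 ballots, Theta on 8. Theta wins 8–5.
Sigma vs Theta: 2 for Sigma, 11 for Theta — Theta by 11–2.
Only Kappa has no wins; Kappa is the Condorcet loser.

Kappa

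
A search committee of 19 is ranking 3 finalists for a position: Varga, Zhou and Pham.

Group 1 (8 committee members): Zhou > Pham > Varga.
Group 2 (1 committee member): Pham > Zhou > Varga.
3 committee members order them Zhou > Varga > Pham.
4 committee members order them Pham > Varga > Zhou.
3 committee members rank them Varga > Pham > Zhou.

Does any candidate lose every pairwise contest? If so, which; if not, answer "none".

Varga

Pairwise majorities:
Varga vs Zhou: Zhou, 12–7.
Varga–Pham: Pham 13–6.
Zhou vs Pham: Zhou wins 11–8.
Only Varga has no wins; Varga is the Condorcet loser.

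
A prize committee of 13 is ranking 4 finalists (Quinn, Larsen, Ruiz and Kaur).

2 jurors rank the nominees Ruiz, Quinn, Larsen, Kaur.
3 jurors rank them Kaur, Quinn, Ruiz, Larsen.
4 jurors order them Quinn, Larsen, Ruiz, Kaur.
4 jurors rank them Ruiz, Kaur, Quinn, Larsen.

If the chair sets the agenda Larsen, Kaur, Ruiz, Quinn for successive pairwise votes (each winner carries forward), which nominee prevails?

Quinn

Round 1: Larsen vs Kaur — 6–7, Kaur advances.
Round 2: Kaur vs Ruiz — 3–10, Ruiz advances.
Round 3: Ruiz vs Quinn — 6–7, Quinn advances.
Quinn survives the agenda.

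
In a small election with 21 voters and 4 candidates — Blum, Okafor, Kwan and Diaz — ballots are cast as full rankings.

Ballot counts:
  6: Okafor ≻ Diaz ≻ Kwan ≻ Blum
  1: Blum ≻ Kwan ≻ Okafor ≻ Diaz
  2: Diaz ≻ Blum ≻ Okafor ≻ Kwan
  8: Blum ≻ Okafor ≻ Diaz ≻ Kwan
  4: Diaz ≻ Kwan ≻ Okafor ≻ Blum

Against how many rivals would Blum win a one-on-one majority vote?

Blum against each rival (21 voters):
Blum vs Okafor: Blum is ranked higher on 1+2+8 = 11 ballots, Okafor on 10. Blum wins 11–10.
Blum vs Kwan: Blum wins 11–10.
Blum vs Diaz: 9 to 12, Diaz.
Blum beats Okafor, Kwan; loses to Diaz — 2 pairwise wins.

2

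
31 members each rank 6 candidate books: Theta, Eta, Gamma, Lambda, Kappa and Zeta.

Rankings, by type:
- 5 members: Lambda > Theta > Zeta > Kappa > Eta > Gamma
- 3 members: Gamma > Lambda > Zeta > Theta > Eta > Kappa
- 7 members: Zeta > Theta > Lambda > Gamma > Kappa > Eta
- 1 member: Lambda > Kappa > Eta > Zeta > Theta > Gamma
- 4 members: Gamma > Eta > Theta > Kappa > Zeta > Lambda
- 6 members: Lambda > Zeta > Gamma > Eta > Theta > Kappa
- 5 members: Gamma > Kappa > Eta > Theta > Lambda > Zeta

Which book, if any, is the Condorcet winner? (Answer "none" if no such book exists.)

Pairwise majorities:
Theta–Eta: Eta 16–15.
Theta–Gamma: Gamma 18–13.
Theta vs Lambda: Theta, 16–15.
Theta–Kappa: Theta 25–6.
Theta vs Zeta: Theta is ranked higher on 5+4+5 = 14 ballots, Zeta on 17. Zeta wins 17–14.
Eta vs Gamma: Eta preferred on 5+1 = 6 ballots; Gamma wins 25–6.
Eta–Lambda: Lambda 22–9.
Eta vs Kappa: 3+4+6 = 13 for Eta, 18 for Kappa — Kappa by 18–13.
Eta vs Zeta: 10 to 21, Zeta.
Gamma vs Lambda: Lambda wins 19–12.
Gamma–Kappa: Gamma 25–6.
Gamma vs Zeta: Gamma preferred on 3+4+5 = 12 ballots; Zeta wins 19–12.
Lambda vs Kappa: Lambda is ranked higher on 5+3+7+1+6 = 22 ballots, Kappa on 9. Lambda wins 22–9.
Lambda vs Zeta: 5+3+1+6+5 = 20 for Lambda, 11 for Zeta — Lambda by 20–11.
Kappa vs Zeta: Zeta, 21–10.
Every book loses at least once (Theta loses to Eta; Eta loses to Gamma; Gamma loses to Lambda; Lambda loses to Theta; Kappa loses to Theta; Zeta loses to Lambda). The majority relation contains the cycle Theta > Lambda > Eta > Theta, so there is no Condorcet winner.

none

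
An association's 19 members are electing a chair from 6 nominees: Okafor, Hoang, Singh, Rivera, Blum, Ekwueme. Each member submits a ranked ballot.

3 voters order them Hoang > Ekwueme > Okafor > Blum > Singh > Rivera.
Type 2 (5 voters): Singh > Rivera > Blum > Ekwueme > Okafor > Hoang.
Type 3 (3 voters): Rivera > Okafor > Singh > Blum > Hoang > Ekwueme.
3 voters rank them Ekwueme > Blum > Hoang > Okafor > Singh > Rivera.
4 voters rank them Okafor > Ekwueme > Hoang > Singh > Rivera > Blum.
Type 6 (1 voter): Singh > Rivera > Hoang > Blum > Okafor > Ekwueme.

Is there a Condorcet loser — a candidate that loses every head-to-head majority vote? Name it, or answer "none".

none

Pairwise majorities:
Okafor vs Hoang: 12 to 7, Okafor.
Okafor–Singh: Okafor 13–6.
Okafor–Rivera: Okafor 10–9.
Okafor vs Blum: 3+3+4 = 10 for Okafor, 9 for Blum — Okafor by 10–9.
Okafor vs Ekwueme: Ekwueme wins 11–8.
Hoang vs Singh: Hoang is ranked higher on 3+3+4 = 10 ballots, Singh on 9. Hoang wins 10–9.
Hoang vs Rivera: 10 to 9, Hoang.
Hoang–Blum: Blum 11–8.
Hoang vs Ekwueme: Ekwueme wins 12–7.
Singh vs Rivera: Singh, 16–3.
Singh vs Blum: Singh wins 13–6.
Singh vs Ekwueme: Ekwueme, 10–9.
Rivera vs Blum: Rivera is ranked higher on 5+3+4+1 = 13 ballots, Blum on 6. Rivera wins 13–6.
Rivera vs Ekwueme: Rivera is ranked higher on 5+3+1 = 9 ballots, Ekwueme on 10. Ekwueme wins 10–9.
Blum vs Ekwueme: Ekwueme wins 10–9.
No candidate is winless: Okafor beats Hoang; Hoang beats Singh; Singh beats Rivera; Rivera beats Blum; Blum beats Hoang; Ekwueme beats Okafor. There is no Condorcet loser.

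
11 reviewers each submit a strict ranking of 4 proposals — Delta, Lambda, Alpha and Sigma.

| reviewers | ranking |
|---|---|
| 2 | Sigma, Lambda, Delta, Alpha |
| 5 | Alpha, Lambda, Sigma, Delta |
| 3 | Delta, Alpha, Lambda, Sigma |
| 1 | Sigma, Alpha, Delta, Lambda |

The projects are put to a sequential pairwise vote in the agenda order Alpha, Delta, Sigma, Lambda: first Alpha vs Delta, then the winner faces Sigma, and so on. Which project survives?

Round 1: Alpha vs Delta — 6–5, Alpha advances.
Round 2: Alpha vs Sigma — 8–3, Alpha advances.
Round 3: Alpha vs Lambda — 9–2, Alpha advances.
The agenda winner is Alpha.

Alpha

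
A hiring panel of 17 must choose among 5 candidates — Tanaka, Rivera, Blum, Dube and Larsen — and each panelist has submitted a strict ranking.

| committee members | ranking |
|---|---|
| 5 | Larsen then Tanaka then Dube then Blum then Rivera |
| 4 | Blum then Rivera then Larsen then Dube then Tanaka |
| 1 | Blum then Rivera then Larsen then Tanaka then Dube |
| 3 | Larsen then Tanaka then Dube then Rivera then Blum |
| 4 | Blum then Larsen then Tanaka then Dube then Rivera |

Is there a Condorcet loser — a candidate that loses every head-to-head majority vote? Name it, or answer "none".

Head-to-head results (17 committee members):
Tanaka vs Rivera: Tanaka, 12–5.
Tanaka–Blum: Blum 9–8.
Tanaka vs Dube: Tanaka, 13–4.
Tanaka vs Larsen: Tanaka is ranked higher on 0 ballots, Larsen on 17. Larsen wins 17–0.
Rivera vs Blum: Blum, 14–3.
Rivera vs Dube: Rivera is ranked higher on 4+1 = 5 ballots, Dube on 12. Dube wins 12–5.
Rivera–Larsen: Larsen 12–5.
Blum–Dube: Blum 9–8.
Blum vs Larsen: Blum preferred on 4+1+4 = 9 ballots; Blum wins 9–8.
Dube vs Larsen: Larsen, 17–0.
Rivera is beaten in every head-to-head and is the Condorcet loser.

Rivera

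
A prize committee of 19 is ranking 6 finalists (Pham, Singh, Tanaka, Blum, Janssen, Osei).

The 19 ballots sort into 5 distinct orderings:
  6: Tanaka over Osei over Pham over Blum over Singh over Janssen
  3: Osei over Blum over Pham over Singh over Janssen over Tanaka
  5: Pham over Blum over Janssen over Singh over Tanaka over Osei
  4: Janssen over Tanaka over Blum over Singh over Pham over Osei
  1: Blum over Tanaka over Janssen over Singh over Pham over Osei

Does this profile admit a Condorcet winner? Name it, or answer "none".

Check each pair by majority over 19 ballots:
Pham vs Singh: Pham wins 14–5.
Pham vs Tanaka: Tanaka, 11–8.
Pham–Blum: Pham 11–8.
Pham–Janssen: Pham 14–5.
Pham–Osei: Pham 10–9.
Singh–Tanaka: Tanaka 11–8.
Singh–Blum: Blum 19–0.
Singh vs Janssen: Janssen, 10–9.
Singh vs Osei: Singh, 10–9.
Tanaka–Blum: Tanaka 10–9.
Tanaka vs Janssen: Janssen, 12–7.
Tanaka vs Osei: Tanaka wins 16–3.
Blum vs Janssen: Blum wins 15–4.
Blum vs Osei: Blum wins 10–9.
Janssen–Osei: Janssen 10–9.
Every nominee loses at least once (Pham loses to Tanaka; Singh loses to Pham; Tanaka loses to Janssen; Blum loses to Pham; Janssen loses to Pham; Osei loses to Pham). The majority relation contains the cycle Pham beats Janssen beats Tanaka beats Pham, so there is no Condorcet winner.

none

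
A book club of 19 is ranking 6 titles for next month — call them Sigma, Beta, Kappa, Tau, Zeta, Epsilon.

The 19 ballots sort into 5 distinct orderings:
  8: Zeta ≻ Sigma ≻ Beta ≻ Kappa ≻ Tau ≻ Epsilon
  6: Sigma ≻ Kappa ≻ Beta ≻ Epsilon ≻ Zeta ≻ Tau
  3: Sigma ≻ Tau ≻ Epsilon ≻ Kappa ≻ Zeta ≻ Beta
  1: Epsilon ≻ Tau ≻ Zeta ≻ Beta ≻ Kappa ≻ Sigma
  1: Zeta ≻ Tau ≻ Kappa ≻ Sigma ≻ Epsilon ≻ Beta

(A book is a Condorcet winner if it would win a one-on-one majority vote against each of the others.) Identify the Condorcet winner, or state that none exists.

Head-to-head results (19 members):
Sigma vs Beta: Sigma is ranked higher on 8+6+3+1 = 18 ballots, Beta on 1. Sigma wins 18–1.
Sigma vs Kappa: Sigma is ranked higher on 8+6+3 = 17 ballots, Kappa on 2. Sigma wins 17–2.
Sigma vs Tau: Sigma is ranked higher on 8+6+3 = 17 ballots, Tau on 2. Sigma wins 17–2.
Sigma vs Zeta: Sigma is ranked higher on 6+3 = 9 ballots, Zeta on 10. Zeta wins 10–9.
Sigma vs Epsilon: Sigma preferred on 8+6+3+1 = 18 ballots; Sigma wins 18–1.
Beta vs Kappa: Beta is ranked higher on 8+1 = 9 ballots, Kappa on 10. Kappa wins 10–9.
Beta vs Tau: 8+6 = 14 for Beta, 5 for Tau — Beta by 14–5.
Beta vs Zeta: Beta is ranked higher on 6 ballots, Zeta on 13. Zeta wins 13–6.
Beta vs Epsilon: 14 to 5, Beta.
Kappa vs Tau: 14 to 5, Kappa.
Kappa vs Zeta: Kappa preferred on 6+3 = 9 ballots; Zeta wins 10–9.
Kappa vs Epsilon: 15 to 4, Kappa.
Tau vs Zeta: Tau preferred on 3+1 = 4 ballots; Zeta wins 15–4.
Tau vs Epsilon: Tau preferred on 8+3+1 = 12 ballots; Tau wins 12–7.
Zeta vs Epsilon: Zeta preferred on 8+1 = 9 ballots; Epsilon wins 10–9.
No book is unbeaten: Sigma loses to Zeta; Beta loses to Sigma; Kappa loses to Sigma; Tau loses to Sigma; Zeta loses to Epsilon; Epsilon loses to Sigma. In particular Sigma > Epsilon > Zeta > Sigma is a majority cycle — no Condorcet winner exists.

none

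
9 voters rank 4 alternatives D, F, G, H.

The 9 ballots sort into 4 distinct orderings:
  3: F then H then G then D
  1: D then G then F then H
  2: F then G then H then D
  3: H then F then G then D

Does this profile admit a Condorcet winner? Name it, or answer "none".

Head-to-head results (9 voters):
D vs F: 1 for D, 8 for F — F by 8–1.
D vs G: 1 for D, 8 for G — G by 8–1.
D vs H: 1 to 8, H.
F vs G: F preferred on 3+2+3 = 8 ballots; F wins 8–1.
F vs H: 6 to 3, F.
G–H: H 6–3.
Only F has no losses; F is the Condorcet winner.

F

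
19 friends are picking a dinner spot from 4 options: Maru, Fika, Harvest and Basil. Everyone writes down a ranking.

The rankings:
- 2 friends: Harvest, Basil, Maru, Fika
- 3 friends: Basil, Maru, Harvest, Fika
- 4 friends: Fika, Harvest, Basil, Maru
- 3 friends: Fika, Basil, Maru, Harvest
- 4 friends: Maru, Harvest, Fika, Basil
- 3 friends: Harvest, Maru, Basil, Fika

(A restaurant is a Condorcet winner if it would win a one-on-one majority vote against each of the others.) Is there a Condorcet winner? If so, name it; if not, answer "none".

Pairwise majorities:
Maru–Fika: Maru 12–7.
Maru–Harvest: Maru 10–9.
Maru vs Basil: Basil, 12–7.
Fika–Harvest: Harvest 12–7.
Fika vs Basil: Fika wins 11–8.
Harvest vs Basil: Harvest wins 13–6.
Each restaurant drops at least one matchup (Maru loses to Basil; Fika loses to Maru; Harvest loses to Maru; Basil loses to Fika); the cycle Maru → Fika → Basil → Maru rules out a Condorcet winner.

none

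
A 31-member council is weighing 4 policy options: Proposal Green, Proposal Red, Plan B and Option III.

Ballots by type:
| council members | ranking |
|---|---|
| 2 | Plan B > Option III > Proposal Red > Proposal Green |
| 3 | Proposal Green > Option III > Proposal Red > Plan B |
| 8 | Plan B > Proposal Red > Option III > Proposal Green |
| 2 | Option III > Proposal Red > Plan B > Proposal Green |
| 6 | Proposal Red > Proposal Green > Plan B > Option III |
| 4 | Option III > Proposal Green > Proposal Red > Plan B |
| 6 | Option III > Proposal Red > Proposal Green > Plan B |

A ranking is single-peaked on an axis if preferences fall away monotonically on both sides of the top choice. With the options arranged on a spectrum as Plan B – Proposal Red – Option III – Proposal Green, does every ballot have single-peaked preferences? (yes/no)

no

Axis positions: Plan B=1, Proposal Red=2, Option III=3, Proposal Green=4.
Type 1: ranking walks positions 1-3-2-4; Option III is ranked above Proposal Red even though Proposal Red lies between Option III and the peak Plan B on the axis — preferences dip and rise again. Not single-peaked.
Type 2 (peak Proposal Green at position 4): ranking walks positions 4-3-2-1, expanding outward from the peak — single-peaked.
Type 3 (peak Plan B at position 1): ranking walks positions 1-2-3-4, expanding outward from the peak — single-peaked.
Type 4 (peak Option III at position 3): ranking walks positions 3-2-1-4, expanding outward from the peak — single-peaked.
Type 5: ranking walks positions 2-4-1-3; Proposal Green is ranked above Option III even though Option III lies between Proposal Green and the peak Proposal Red on the axis — preferences dip and rise again. Not single-peaked.
Type 6 (peak Option III at position 3): ranking walks positions 3-4-2-1, expanding outward from the peak — single-peaked.
Type 7 (peak Option III at position 3): ranking walks positions 3-2-4-1, expanding outward from the peak — single-peaked.
Type 1 violates single-peakedness, so the profile is not single-peaked on this axis.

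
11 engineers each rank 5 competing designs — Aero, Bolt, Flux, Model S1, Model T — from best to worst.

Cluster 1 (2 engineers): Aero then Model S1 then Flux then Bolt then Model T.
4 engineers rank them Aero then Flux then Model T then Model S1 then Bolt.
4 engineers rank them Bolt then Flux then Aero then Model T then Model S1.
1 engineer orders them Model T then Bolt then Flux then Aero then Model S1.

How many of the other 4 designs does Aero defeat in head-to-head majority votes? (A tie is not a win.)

Aero against each rival (11 engineers):
Aero vs Bolt: Aero preferred on 2+4 = 6 ballots; Aero wins 6–5.
Aero vs Flux: 6 to 5, Aero.
Aero vs Model S1: Aero, 11–0.
Aero vs Model T: Aero wins 10–1.
Aero beats Bolt, Flux, Model S1, Model T — 4 pairwise wins.

4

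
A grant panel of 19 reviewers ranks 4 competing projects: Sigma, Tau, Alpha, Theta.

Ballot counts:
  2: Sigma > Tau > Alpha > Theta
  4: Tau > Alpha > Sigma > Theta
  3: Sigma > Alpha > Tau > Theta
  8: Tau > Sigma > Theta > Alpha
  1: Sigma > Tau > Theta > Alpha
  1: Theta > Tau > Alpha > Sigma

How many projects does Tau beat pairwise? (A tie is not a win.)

Tau against each rival (19 reviewers):
Tau vs Sigma: Tau preferred on 4+8+1 = 13 ballots; Tau wins 13–6.
Tau vs Alpha: Tau preferred on 2+4+8+1+1 = 16 ballots; Tau wins 16–3.
Tau–Theta: Tau 18–1.
Tau beats Sigma, Alpha, Theta — 3 pairwise wins.

3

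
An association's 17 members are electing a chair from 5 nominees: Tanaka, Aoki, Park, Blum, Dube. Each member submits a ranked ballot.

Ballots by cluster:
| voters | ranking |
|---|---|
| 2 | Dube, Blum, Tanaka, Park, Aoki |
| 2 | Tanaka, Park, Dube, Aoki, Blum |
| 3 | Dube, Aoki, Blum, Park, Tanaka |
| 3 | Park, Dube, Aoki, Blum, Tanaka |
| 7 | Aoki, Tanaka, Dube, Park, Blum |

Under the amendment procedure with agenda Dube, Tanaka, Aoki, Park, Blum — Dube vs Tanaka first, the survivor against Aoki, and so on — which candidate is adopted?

Aoki

Round 1: Dube vs Tanaka — 8–9, Tanaka advances.
Round 2: Tanaka vs Aoki — 4–13, Aoki advances.
Round 3: Aoki vs Park — 10–7, Aoki advances.
Round 4: Aoki vs Blum — 15–2, Aoki advances.
The agenda winner is Aoki.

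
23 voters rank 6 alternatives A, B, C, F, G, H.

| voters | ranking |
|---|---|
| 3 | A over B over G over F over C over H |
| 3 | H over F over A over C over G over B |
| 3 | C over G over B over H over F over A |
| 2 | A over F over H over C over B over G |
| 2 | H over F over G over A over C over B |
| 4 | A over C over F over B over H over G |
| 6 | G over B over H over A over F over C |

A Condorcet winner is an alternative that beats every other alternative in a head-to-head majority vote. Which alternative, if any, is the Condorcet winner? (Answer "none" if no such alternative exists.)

Head-to-head results (23 voters):
A vs B: 14 to 9, A.
A vs C: A wins 20–3.
A vs F: A wins 15–8.
A vs G: A wins 12–11.
A vs H: H wins 14–9.
B vs C: 3+6 = 9 for B, 14 for C — C by 14–9.
B vs F: 12 to 11, B.
B–G: G 14–9.
B vs H: B wins 16–7.
C vs F: F, 16–7.
C vs G: 12 to 11, C.
C vs H: C preferred on 3+3+4 = 10 ballots; H wins 13–10.
F vs G: 3+2+2+4 = 11 for F, 12 for G — G by 12–11.
F vs H: H, 14–9.
G vs H: 3+3+6 = 12 for G, 11 for H — G by 12–11.
Every alternative loses at least once (A loses to H; B loses to A; C loses to A; F loses to A; G loses to A; H loses to B). The majority relation contains the cycle A > B > H > A, so there is no Condorcet winner.

none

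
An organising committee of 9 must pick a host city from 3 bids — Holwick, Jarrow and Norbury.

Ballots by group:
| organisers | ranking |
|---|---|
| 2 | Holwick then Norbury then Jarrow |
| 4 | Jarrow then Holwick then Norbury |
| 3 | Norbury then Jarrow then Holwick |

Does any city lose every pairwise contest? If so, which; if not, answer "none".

none

Pairwise majorities:
Holwick–Jarrow: Jarrow 7–2.
Holwick vs Norbury: Holwick, 6–3.
Jarrow–Norbury: Norbury 5–4.
Each city has at least one pairwise win (Holwick beats Norbury; Jarrow beats Holwick; Norbury beats Jarrow) — no Condorcet loser.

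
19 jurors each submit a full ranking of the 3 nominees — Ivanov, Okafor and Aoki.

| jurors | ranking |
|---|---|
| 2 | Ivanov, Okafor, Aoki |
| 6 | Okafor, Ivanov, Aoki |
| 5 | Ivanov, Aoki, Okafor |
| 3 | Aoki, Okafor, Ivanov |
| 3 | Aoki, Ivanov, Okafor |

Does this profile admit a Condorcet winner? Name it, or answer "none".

Ivanov

Head-to-head results (19 jurors):
Ivanov–Okafor: Ivanov 10–9.
Ivanov vs Aoki: Ivanov wins 13–6.
Okafor vs Aoki: Aoki, 11–8.
Ivanov beats each of Okafor, Aoki — Ivanov is the Condorcet winner.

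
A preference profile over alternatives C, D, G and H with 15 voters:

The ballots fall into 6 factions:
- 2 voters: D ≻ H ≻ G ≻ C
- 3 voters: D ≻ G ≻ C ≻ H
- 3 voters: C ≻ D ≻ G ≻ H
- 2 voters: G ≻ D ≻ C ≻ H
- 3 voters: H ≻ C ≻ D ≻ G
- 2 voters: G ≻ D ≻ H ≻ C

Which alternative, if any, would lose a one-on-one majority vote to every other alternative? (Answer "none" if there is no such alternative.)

H

Head-to-head results (15 voters):
C vs D: D wins 9–6.
C vs G: 6 to 9, G.
C vs H: C preferred on 3+3+2 = 8 ballots; C wins 8–7.
D vs G: D is ranked higher on 2+3+3+3 = 11 ballots, G on 4. D wins 11–4.
D vs H: D wins 12–3.
G vs H: G is ranked higher on 3+3+2+2 = 10 ballots, H on 5. G wins 10–5.
H is beaten in every head-to-head and is the Condorcet loser.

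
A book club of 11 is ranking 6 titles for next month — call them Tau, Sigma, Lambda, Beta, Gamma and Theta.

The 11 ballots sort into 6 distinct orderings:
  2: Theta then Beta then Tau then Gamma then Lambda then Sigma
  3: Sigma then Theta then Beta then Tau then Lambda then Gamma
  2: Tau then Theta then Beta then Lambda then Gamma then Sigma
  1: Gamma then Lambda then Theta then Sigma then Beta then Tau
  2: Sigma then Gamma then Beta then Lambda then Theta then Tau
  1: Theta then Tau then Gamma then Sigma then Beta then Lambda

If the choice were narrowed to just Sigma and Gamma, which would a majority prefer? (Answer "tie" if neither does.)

Gamma

Ballots ranking Sigma above Gamma: 3 + 2 = 5.
Ballots ranking Gamma above Sigma: 11 − 5 = 6.
Gamma wins the head-to-head 6–5.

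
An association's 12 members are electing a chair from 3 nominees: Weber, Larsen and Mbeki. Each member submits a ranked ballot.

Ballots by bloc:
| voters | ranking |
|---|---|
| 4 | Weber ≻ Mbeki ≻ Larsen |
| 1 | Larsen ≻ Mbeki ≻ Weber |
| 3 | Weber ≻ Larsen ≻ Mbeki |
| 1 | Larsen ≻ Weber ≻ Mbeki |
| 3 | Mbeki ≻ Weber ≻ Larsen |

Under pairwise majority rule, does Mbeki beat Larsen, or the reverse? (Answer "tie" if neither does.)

Ballots ranking Mbeki above Larsen: 4 + 3 = 7.
Ballots ranking Larsen above Mbeki: 12 − 7 = 5.
Mbeki wins the head-to-head 7–5.

Mbeki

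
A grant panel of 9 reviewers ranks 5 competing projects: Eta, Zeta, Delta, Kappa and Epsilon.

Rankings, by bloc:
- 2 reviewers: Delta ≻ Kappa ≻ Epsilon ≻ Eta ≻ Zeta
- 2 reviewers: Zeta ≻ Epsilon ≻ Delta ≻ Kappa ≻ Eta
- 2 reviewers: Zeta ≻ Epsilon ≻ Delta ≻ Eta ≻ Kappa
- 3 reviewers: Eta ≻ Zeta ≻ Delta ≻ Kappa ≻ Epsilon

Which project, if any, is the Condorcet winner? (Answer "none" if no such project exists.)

none

Head-to-head results (9 reviewers):
Eta vs Zeta: Eta wins 5–4.
Eta vs Delta: Delta wins 6–3.
Eta–Kappa: Eta 5–4.
Eta–Epsilon: Epsilon 6–3.
Zeta vs Delta: Zeta is ranked higher on 2+2+3 = 7 ballots, Delta on 2. Zeta wins 7–2.
Zeta–Kappa: Zeta 7–2.
Zeta vs Epsilon: 2+2+3 = 7 for Zeta, 2 for Epsilon — Zeta by 7–2.
Delta vs Kappa: Delta is ranked higher on 2+2+2+3 = 9 ballots, Kappa on 0. Delta wins 9–0.
Delta vs Epsilon: Delta wins 5–4.
Kappa vs Epsilon: Kappa, 5–4.
Every project loses at least once (Eta loses to Delta; Zeta loses to Eta; Delta loses to Zeta; Kappa loses to Eta; Epsilon loses to Zeta). The majority relation contains the cycle Eta > Zeta > Delta > Eta, so there is no Condorcet winner.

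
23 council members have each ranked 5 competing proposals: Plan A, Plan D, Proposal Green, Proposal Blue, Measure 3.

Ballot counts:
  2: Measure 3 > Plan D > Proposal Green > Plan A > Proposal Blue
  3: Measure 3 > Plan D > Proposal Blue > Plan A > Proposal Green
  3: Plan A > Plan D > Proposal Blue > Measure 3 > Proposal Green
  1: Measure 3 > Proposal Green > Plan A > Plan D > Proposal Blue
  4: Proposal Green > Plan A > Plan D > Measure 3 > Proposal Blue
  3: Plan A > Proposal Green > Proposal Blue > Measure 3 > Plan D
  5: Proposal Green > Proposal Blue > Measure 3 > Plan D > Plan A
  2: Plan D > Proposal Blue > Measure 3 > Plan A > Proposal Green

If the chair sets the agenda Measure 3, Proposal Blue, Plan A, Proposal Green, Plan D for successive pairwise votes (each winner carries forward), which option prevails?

Proposal Green

Round 1: Measure 3 vs Proposal Blue — 10–13, Proposal Blue advances.
Round 2: Proposal Blue vs Plan A — 10–13, Plan A advances.
Round 3: Plan A vs Proposal Green — 11–12, Proposal Green advances.
Round 4: Proposal Green vs Plan D — 13–10, Proposal Green advances.
The agenda winner is Proposal Green.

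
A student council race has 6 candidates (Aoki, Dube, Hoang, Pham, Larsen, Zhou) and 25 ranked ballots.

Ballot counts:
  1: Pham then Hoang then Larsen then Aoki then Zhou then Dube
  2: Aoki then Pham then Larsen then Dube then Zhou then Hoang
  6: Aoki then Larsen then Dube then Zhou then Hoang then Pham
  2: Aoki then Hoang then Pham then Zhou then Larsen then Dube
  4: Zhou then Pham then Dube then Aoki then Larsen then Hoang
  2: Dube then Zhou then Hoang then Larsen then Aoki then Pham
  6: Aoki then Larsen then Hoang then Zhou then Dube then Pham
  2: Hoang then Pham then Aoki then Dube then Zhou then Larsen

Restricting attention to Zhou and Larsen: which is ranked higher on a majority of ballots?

Larsen

Ballots ranking Zhou above Larsen: 2 + 4 + 2 + 2 = 10.
Ballots ranking Larsen above Zhou: 25 − 10 = 15.
Larsen wins the head-to-head 15–10.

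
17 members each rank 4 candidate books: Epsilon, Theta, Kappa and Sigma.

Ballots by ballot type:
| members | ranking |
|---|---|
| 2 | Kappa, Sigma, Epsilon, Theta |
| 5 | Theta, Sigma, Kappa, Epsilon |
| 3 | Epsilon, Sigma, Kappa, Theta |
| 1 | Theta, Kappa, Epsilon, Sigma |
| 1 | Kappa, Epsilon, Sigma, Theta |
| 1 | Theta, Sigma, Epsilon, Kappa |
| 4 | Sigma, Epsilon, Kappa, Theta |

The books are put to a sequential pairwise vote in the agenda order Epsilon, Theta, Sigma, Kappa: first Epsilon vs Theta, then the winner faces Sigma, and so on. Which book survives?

Sigma

Round 1: Epsilon vs Theta — 10–7, Epsilon advances.
Round 2: Epsilon vs Sigma — 5–12, Sigma advances.
Round 3: Sigma vs Kappa — 13–4, Sigma advances.
The agenda winner is Sigma.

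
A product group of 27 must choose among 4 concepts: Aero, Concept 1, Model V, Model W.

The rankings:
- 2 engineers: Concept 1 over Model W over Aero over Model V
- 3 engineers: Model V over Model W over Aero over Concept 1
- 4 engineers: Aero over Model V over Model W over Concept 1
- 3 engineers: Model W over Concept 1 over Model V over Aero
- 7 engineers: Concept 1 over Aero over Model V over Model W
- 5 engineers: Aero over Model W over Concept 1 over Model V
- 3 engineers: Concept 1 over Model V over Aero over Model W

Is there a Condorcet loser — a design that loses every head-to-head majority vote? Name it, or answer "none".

Head-to-head results (27 engineers):
Aero vs Concept 1: Concept 1 wins 15–12.
Aero vs Model V: Aero wins 18–9.
Aero vs Model W: Aero wins 19–8.
Concept 1 vs Model V: Concept 1 wins 20–7.
Concept 1 vs Model W: Concept 1 preferred on 2+7+3 = 12 ballots; Model W wins 15–12.
Model V vs Model W: Model V is ranked higher on 3+4+7+3 = 17 ballots, Model W on 10. Model V wins 17–10.
Each design has at least one pairwise win (Aero beats Model V; Concept 1 beats Aero; Model V beats Model W; Model W beats Concept 1) — no Condorcet loser.

none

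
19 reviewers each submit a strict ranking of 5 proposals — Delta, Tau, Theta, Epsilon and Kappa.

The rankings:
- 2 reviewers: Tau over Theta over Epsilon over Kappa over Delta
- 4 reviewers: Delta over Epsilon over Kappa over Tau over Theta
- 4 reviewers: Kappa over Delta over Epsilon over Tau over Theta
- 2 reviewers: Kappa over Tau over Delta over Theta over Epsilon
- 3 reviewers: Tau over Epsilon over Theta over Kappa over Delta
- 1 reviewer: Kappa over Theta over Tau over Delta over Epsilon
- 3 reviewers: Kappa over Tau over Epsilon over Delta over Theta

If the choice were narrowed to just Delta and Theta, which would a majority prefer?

Delta

Ballots ranking Delta above Theta: 4 + 4 + 2 + 3 = 13.
Ballots ranking Theta above Delta: 19 − 13 = 6.
Delta wins the head-to-head 13–6.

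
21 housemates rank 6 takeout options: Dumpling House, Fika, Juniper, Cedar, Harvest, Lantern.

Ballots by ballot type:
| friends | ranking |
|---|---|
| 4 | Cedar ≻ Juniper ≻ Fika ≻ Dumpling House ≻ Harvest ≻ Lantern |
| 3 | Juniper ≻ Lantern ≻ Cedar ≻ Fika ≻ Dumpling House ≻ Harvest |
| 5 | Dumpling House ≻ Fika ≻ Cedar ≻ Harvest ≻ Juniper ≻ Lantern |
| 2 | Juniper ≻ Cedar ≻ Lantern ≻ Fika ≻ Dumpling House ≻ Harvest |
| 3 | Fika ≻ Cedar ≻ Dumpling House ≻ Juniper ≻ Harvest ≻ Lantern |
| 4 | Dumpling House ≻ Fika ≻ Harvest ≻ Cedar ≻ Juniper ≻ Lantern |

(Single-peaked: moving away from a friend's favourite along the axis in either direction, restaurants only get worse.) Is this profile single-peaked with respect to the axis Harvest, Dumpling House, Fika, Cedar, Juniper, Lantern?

Axis positions: Harvest=1, Dumpling House=2, Fika=3, Cedar=4, Juniper=5, Lantern=6.
Ballot type 1 (peak Cedar at position 4): ranking walks positions 4-5-3-2-1-6, expanding outward from the peak — single-peaked.
Ballot type 2 (peak Juniper at position 5): ranking walks positions 5-6-4-3-2-1, expanding outward from the peak — single-peaked.
Ballot type 3 (peak Dumpling House at position 2): ranking walks positions 2-3-4-1-5-6, expanding outward from the peak — single-peaked.
Ballot type 4 (peak Juniper at position 5): ranking walks positions 5-4-6-3-2-1, expanding outward from the peak — single-peaked.
Ballot type 5 (peak Fika at position 3): ranking walks positions 3-4-2-5-1-6, expanding outward from the peak — single-peaked.
Ballot type 6 (peak Dumpling House at position 2): ranking walks positions 2-3-1-4-5-6, expanding outward from the peak — single-peaked.
Every ranking is single-peaked on this axis.

yes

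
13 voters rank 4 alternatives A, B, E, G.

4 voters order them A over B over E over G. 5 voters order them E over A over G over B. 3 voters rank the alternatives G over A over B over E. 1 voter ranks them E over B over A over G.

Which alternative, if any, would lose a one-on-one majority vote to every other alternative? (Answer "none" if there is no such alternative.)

Head-to-head results (13 voters):
A–B: A 12–1.
A–E: A 7–6.
A vs G: 4+5+1 = 10 for A, 3 for G — A by 10–3.
B vs E: 4+3 = 7 for B, 6 for E — B by 7–6.
B–G: G 8–5.
E vs G: 10 to 3, E.
Every alternative wins at least one matchup (A beats B; B beats E; E beats G; G beats B), so there is no Condorcet loser.

none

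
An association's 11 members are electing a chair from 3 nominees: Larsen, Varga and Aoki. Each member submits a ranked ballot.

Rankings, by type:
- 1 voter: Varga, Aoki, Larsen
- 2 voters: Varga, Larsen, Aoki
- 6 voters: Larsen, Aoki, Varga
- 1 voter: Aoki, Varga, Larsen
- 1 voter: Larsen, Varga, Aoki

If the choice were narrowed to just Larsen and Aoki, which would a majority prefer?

Ballots ranking Larsen above Aoki: 2 + 6 + 1 = 9.
Ballots ranking Aoki above Larsen: 11 − 9 = 2.
Larsen wins the head-to-head 9–2.

Larsen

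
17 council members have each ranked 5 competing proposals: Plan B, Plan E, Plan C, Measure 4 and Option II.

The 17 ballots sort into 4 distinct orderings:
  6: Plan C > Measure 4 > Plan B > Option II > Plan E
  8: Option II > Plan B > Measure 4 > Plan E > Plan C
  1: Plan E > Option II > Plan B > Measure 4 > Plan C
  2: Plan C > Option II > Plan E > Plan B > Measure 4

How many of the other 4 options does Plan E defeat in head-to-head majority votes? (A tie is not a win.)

Plan E against each rival (17 council members):
Plan E vs Plan B: Plan E preferred on 1+2 = 3 ballots; Plan B wins 14–3.
Plan E vs Plan C: Plan E preferred on 8+1 = 9 ballots; Plan E wins 9–8.
Plan E–Measure 4: Measure 4 14–3.
Plan E vs Option II: Plan E preferred on 1 ballot; Option II wins 16–1.
Plan E beats Plan C; loses to Plan B, Measure 4, Option II — 1 pairwise win.

1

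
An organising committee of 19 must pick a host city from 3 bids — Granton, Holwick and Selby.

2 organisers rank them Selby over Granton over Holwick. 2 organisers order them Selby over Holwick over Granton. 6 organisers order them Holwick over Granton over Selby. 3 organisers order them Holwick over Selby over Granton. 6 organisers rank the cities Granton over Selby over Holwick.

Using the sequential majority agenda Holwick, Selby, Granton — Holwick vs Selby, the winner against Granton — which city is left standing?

Round 1: Holwick vs Selby — 9–10, Selby advances.
Round 2: Selby vs Granton — 7–12, Granton advances.
Granton survives the agenda.

Granton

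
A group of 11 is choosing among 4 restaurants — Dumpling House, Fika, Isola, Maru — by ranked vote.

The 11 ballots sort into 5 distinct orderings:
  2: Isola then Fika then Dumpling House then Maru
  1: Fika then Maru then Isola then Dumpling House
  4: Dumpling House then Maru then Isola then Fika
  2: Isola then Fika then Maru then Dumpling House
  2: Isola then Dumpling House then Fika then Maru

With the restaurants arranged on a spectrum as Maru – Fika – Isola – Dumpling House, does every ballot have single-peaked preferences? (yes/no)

Axis positions: Maru=1, Fika=2, Isola=3, Dumpling House=4.
Cluster 1 (peak Isola at position 3): ranking walks positions 3-2-4-1, expanding outward from the peak — single-peaked.
Cluster 2 (peak Fika at position 2): ranking walks positions 2-1-3-4, expanding outward from the peak — single-peaked.
Cluster 3: ranking walks positions 4-1-3-2; Maru is ranked above Isola even though Isola lies between Maru and the peak Dumpling House on the axis — preferences dip and rise again. Not single-peaked.
Cluster 4 (peak Isola at position 3): ranking walks positions 3-2-1-4, expanding outward from the peak — single-peaked.
Cluster 5 (peak Isola at position 3): ranking walks positions 3-4-2-1, expanding outward from the peak — single-peaked.
Cluster 3 violates single-peakedness, so the profile is not single-peaked on this axis.

no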